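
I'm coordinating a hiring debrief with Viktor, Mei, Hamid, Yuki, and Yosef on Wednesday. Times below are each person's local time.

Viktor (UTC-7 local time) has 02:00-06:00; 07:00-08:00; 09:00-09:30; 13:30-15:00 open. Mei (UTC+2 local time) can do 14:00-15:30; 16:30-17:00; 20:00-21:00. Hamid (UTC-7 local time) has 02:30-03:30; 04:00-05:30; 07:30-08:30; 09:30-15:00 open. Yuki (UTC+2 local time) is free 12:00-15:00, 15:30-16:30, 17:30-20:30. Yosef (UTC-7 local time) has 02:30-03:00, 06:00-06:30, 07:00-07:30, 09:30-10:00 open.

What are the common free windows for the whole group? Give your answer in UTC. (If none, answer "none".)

Viktor in UTC: 09:00-13:00, 14:00-15:00, 16:00-16:30, 20:30-22:00 (add 7h to convert from UTC-7).
Mei in UTC: 12:00-13:30, 14:30-15:00, 18:00-19:00 (subtract 2h to convert from UTC+2).
Hamid in UTC: 09:30-10:30, 11:00-12:30, 14:30-15:30, 16:30-22:00 (add 7h to convert from UTC-7).
Yuki in UTC: 10:00-13:00, 13:30-14:30, 15:30-18:30 (subtract 2h to convert from UTC+2).
Yosef in UTC: 09:30-10:00, 13:00-13:30, 14:00-14:30, 16:30-17:00 (add 7h to convert from UTC-7).
Viktor ∩ Mei: 12:00-13:00, 14:30-15:00.
Viktor ∩ Mei ∩ Hamid: 12:00-12:30, 14:30-15:00.
Viktor ∩ Mei ∩ Hamid ∩ Yuki: 12:00-12:30.
Viktor ∩ Mei ∩ Hamid ∩ Yuki ∩ Yosef: ∅.
There is no time when everyone is free.

none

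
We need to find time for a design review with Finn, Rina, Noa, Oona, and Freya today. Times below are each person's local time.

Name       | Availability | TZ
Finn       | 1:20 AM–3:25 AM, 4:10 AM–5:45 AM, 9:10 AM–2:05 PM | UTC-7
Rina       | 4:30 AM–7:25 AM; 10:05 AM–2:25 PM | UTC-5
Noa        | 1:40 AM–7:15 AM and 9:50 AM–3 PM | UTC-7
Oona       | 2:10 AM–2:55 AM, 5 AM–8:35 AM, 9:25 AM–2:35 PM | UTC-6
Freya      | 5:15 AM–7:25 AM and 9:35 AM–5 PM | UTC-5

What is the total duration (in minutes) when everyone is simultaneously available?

230

Finn in UTC: 08:20-10:25, 11:10-12:45, 16:10-21:05 (add 7h to convert from UTC-7).
Rina in UTC: 09:30-12:25, 15:05-19:25 (add 5h to convert from UTC-5).
Noa in UTC: 08:40-14:15, 16:50-22:00 (add 7h to convert from UTC-7).
Oona in UTC: 08:10-08:55, 11:00-14:35, 15:25-20:35 (add 6h to convert from UTC-6).
Freya in UTC: 10:15-12:25, 14:35-22:00 (add 5h to convert from UTC-5).
Finn ∩ Rina: 09:30-10:25, 11:10-12:25, 16:10-19:25.
Finn ∩ Rina ∩ Noa: 09:30-10:25, 11:10-12:25, 16:50-19:25.
Finn ∩ Rina ∩ Noa ∩ Oona: 11:10-12:25, 16:50-19:25.
Finn ∩ Rina ∩ Noa ∩ Oona ∩ Freya: 11:10-12:25, 16:50-19:25.
Those are the intersection windows.
Summing the common windows: 75 + 155 = 230 minutes.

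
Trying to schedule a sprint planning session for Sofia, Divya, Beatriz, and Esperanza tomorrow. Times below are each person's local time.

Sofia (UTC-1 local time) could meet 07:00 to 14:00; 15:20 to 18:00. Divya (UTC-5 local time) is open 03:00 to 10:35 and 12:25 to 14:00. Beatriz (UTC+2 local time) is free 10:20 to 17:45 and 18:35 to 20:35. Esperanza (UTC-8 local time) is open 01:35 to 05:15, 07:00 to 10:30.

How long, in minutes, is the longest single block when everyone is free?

Sofia in UTC: 08:00-15:00, 16:20-19:00 (add 1h to convert from UTC-1).
Divya in UTC: 08:00-15:35, 17:25-19:00 (add 5h to convert from UTC-5).
Beatriz in UTC: 08:20-15:45, 16:35-18:35 (subtract 2h to convert from UTC+2).
Esperanza in UTC: 09:35-13:15, 15:00-18:30 (add 8h to convert from UTC-8).
Sofia ∩ Divya: 08:00-15:00, 17:25-19:00.
Sofia ∩ Divya ∩ Beatriz: 08:20-15:00, 17:25-18:35.
Sofia ∩ Divya ∩ Beatriz ∩ Esperanza: 09:35-13:15, 17:25-18:30.
The longest is 09:35-13:15 at 220 minutes.

220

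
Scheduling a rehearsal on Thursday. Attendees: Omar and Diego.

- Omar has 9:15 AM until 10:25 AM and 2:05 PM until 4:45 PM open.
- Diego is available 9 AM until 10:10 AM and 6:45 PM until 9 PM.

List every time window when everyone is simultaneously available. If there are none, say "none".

09:15-10:10

Omar ∩ Diego: 09:15-10:10.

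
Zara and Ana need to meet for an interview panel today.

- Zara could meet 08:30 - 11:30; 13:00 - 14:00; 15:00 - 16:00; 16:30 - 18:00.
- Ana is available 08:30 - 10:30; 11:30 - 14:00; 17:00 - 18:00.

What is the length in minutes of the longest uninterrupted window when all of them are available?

Zara ∩ Ana: 08:30-10:30, 13:00-14:00, 17:00-18:00.
Those are the intersection windows.
The longest is 08:30-10:30 at 120 minutes.

120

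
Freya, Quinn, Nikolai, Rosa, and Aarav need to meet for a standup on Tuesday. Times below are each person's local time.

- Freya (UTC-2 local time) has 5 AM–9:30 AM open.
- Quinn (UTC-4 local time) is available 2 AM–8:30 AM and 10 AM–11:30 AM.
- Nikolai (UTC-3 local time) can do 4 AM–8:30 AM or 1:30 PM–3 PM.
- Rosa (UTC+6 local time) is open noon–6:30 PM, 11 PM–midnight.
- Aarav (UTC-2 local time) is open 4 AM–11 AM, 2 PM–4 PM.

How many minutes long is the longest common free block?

270

Freya in UTC: 07:00-11:30 (add 2h to convert from UTC-2).
Quinn in UTC: 06:00-12:30, 14:00-15:30 (add 4h to convert from UTC-4).
Nikolai in UTC: 07:00-11:30, 16:30-18:00 (add 3h to convert from UTC-3).
Rosa in UTC: 06:00-12:30, 17:00-18:00 (subtract 6h to convert from UTC+6).
Aarav in UTC: 06:00-13:00, 16:00-18:00 (add 2h to convert from UTC-2).
Freya ∩ Quinn: 07:00-11:30.
Freya ∩ Quinn ∩ Nikolai: 07:00-11:30.
Freya ∩ Quinn ∩ Nikolai ∩ Rosa: 07:00-11:30.
Freya ∩ Quinn ∩ Nikolai ∩ Rosa ∩ Aarav: 07:00-11:30.
The longest is 07:00-11:30 at 270 minutes.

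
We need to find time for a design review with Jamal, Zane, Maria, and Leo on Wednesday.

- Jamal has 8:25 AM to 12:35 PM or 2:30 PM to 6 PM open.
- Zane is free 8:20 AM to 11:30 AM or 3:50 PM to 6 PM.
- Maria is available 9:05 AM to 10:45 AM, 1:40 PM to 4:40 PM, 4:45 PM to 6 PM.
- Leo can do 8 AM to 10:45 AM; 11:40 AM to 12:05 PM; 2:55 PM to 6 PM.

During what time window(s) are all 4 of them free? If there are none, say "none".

Jamal ∩ Zane: 08:25-11:30, 15:50-18:00.
Jamal ∩ Zane ∩ Maria: 09:05-10:45, 15:50-16:40, 16:45-18:00.
Jamal ∩ Zane ∩ Maria ∩ Leo: 09:05-10:45, 15:50-16:40, 16:45-18:00.

09:05-10:45, 15:50-16:40, 16:45-18:00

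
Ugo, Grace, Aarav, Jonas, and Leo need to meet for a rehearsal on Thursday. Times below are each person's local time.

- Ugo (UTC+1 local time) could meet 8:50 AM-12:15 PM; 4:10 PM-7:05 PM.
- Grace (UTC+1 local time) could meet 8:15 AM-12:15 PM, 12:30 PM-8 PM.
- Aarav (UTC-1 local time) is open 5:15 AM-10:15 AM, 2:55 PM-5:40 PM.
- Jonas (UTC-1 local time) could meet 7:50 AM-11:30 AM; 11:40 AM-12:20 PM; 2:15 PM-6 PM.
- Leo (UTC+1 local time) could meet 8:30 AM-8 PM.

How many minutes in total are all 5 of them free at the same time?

Ugo in UTC: 07:50-11:15, 15:10-18:05 (subtract 1h to convert from UTC+1).
Grace in UTC: 07:15-11:15, 11:30-19:00 (subtract 1h to convert from UTC+1).
Aarav in UTC: 06:15-11:15, 15:55-18:40 (add 1h to convert from UTC-1).
Jonas in UTC: 08:50-12:30, 12:40-13:20, 15:15-19:00 (add 1h to convert from UTC-1).
Leo in UTC: 07:30-19:00 (subtract 1h to convert from UTC+1).
Ugo ∩ Grace: 07:50-11:15, 15:10-18:05.
Ugo ∩ Grace ∩ Aarav: 07:50-11:15, 15:55-18:05.
Ugo ∩ Grace ∩ Aarav ∩ Jonas: 08:50-11:15, 15:55-18:05.
Ugo ∩ Grace ∩ Aarav ∩ Jonas ∩ Leo: 08:50-11:15, 15:55-18:05.
Summing the common windows: 145 + 130 = 275 minutes.

275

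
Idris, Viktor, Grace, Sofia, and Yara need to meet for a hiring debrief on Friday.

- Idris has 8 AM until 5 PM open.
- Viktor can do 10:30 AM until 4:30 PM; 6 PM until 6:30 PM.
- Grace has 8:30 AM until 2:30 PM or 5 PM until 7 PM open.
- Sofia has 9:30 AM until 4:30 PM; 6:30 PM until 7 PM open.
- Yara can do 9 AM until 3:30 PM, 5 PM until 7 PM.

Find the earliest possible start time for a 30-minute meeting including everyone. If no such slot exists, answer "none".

Idris ∩ Viktor: 10:30-16:30.
Idris ∩ Viktor ∩ Grace: 10:30-14:30.
Idris ∩ Viktor ∩ Grace ∩ Sofia: 10:30-14:30.
Idris ∩ Viktor ∩ Grace ∩ Sofia ∩ Yara: 10:30-14:30.
The first common window of at least 30 minutes is 10:30-14:30, so the earliest start is 10:30.

10:30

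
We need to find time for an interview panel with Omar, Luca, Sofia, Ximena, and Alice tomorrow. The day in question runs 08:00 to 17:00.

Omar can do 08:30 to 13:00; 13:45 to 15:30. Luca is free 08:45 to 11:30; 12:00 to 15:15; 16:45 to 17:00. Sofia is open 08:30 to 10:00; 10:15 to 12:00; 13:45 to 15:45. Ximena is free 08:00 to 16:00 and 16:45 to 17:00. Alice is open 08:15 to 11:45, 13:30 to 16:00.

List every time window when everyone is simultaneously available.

08:45-10:00, 10:15-11:30, 13:45-15:15

Omar ∩ Luca: 08:45-11:30, 12:00-13:00, 13:45-15:15.
Omar ∩ Luca ∩ Sofia: 08:45-10:00, 10:15-11:30, 13:45-15:15.
Omar ∩ Luca ∩ Sofia ∩ Ximena: 08:45-10:00, 10:15-11:30, 13:45-15:15.
Omar ∩ Luca ∩ Sofia ∩ Ximena ∩ Alice: 08:45-10:00, 10:15-11:30, 13:45-15:15.
Those are the intersection windows.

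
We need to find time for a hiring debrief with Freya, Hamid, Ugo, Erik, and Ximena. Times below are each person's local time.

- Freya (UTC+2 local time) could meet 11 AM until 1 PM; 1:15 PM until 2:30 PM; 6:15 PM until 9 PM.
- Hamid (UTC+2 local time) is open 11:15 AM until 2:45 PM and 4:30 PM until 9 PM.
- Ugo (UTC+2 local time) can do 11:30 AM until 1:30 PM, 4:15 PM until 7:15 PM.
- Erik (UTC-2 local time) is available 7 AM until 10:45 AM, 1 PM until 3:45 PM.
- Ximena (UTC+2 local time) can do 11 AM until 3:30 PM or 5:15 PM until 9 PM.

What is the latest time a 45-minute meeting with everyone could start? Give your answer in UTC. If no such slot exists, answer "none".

16:30

Freya in UTC: 09:00-11:00, 11:15-12:30, 16:15-19:00 (subtract 2h to convert from UTC+2).
Hamid in UTC: 09:15-12:45, 14:30-19:00 (subtract 2h to convert from UTC+2).
Ugo in UTC: 09:30-11:30, 14:15-17:15 (subtract 2h to convert from UTC+2).
Erik in UTC: 09:00-12:45, 15:00-17:45 (add 2h to convert from UTC-2).
Ximena in UTC: 09:00-13:30, 15:15-19:00 (subtract 2h to convert from UTC+2).
Freya ∩ Hamid: 09:15-11:00, 11:15-12:30, 16:15-19:00.
Freya ∩ Hamid ∩ Ugo: 09:30-11:00, 11:15-11:30, 16:15-17:15.
Freya ∩ Hamid ∩ Ugo ∩ Erik: 09:30-11:00, 11:15-11:30, 16:15-17:15.
Freya ∩ Hamid ∩ Ugo ∩ Erik ∩ Ximena: 09:30-11:00, 11:15-11:30, 16:15-17:15.
Those are the intersection windows.
The last common window of at least 45 minutes is 16:15-17:15; a 45-minute meeting can start as late as 16:30 and still end by 17:15.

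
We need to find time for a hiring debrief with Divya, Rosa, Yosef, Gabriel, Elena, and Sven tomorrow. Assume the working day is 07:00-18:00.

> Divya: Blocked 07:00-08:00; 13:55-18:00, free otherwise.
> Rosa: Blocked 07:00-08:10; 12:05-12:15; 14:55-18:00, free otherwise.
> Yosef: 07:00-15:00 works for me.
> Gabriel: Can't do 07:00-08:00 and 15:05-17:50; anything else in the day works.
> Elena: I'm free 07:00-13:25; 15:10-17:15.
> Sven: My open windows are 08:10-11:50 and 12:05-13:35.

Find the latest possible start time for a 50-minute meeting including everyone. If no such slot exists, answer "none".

Divya free: 08:00-13:55 (invert busy blocks within the working day).
Rosa free: 08:10-12:05, 12:15-14:55 (invert busy blocks within the working day).
Yosef free: 07:00-15:00.
Gabriel free: 08:00-15:05, 17:50-18:00 (invert busy blocks within the working day).
Elena free: 07:00-13:25, 15:10-17:15.
Sven free: 08:10-11:50, 12:05-13:35.
Divya ∩ Rosa: 08:10-12:05, 12:15-13:55.
Divya ∩ Rosa ∩ Yosef: 08:10-12:05, 12:15-13:55.
Divya ∩ Rosa ∩ Yosef ∩ Gabriel: 08:10-12:05, 12:15-13:55.
Divya ∩ Rosa ∩ Yosef ∩ Gabriel ∩ Elena: 08:10-12:05, 12:15-13:25.
Divya ∩ Rosa ∩ Yosef ∩ Gabriel ∩ Elena ∩ Sven: 08:10-11:50, 12:15-13:25.
The last common window of at least 50 minutes is 12:15-13:25; a 50-minute meeting can start as late as 12:35 and still end by 13:25.

12:35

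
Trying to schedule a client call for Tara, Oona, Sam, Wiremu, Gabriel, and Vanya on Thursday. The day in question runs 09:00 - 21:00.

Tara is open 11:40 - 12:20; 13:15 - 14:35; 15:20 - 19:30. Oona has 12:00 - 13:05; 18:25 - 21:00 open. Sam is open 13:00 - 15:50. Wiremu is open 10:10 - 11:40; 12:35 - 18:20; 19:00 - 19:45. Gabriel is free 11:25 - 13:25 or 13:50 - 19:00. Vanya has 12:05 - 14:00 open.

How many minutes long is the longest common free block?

0

Tara ∩ Oona: 12:00-12:20, 18:25-19:30.
Tara ∩ Oona ∩ Sam: ∅.
Tara ∩ Oona ∩ Sam ∩ Wiremu: ∅.
Tara ∩ Oona ∩ Sam ∩ Wiremu ∩ Gabriel: ∅.
Tara ∩ Oona ∩ Sam ∩ Wiremu ∩ Gabriel ∩ Vanya: ∅.
There is no time when everyone is free.
No common window exists, so the longest block is 0 minutes.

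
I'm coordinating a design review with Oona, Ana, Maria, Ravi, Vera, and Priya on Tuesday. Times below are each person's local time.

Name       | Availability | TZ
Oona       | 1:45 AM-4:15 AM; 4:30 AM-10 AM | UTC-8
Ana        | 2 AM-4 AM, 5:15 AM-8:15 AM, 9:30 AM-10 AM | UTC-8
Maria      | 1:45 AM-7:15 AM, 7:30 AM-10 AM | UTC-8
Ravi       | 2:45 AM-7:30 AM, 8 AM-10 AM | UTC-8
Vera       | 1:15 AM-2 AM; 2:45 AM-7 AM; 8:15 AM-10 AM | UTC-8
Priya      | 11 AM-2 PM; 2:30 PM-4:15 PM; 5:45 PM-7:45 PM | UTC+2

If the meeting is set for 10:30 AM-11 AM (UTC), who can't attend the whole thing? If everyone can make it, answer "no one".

Ravi, Vera

Oona in UTC: 09:45-12:15, 12:30-18:00 (add 8h to convert from UTC-8).
Ana in UTC: 10:00-12:00, 13:15-16:15, 17:30-18:00 (add 8h to convert from UTC-8).
Maria in UTC: 09:45-15:15, 15:30-18:00 (add 8h to convert from UTC-8).
Ravi in UTC: 10:45-15:30, 16:00-18:00 (add 8h to convert from UTC-8).
Vera in UTC: 09:15-10:00, 10:45-15:00, 16:15-18:00 (add 8h to convert from UTC-8).
Priya in UTC: 09:00-12:00, 12:30-14:15, 15:45-17:45 (subtract 2h to convert from UTC+2).
Oona: free for 10:30-11:00. Ana: free for 10:30-11:00. Maria: free for 10:30-11:00. Ravi: not fully free for 10:30-11:00. Vera: not fully free for 10:30-11:00. Priya: free for 10:30-11:00.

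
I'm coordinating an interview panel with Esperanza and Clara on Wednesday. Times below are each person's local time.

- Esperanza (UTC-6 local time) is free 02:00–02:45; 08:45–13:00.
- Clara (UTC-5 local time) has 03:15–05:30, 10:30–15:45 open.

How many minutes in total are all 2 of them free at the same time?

240

Esperanza in UTC: 08:00-08:45, 14:45-19:00 (add 6h to convert from UTC-6).
Clara in UTC: 08:15-10:30, 15:30-20:45 (add 5h to convert from UTC-5).
Esperanza ∩ Clara: 08:15-08:45, 15:30-19:00.
Summing the common windows: 30 + 210 = 240 minutes.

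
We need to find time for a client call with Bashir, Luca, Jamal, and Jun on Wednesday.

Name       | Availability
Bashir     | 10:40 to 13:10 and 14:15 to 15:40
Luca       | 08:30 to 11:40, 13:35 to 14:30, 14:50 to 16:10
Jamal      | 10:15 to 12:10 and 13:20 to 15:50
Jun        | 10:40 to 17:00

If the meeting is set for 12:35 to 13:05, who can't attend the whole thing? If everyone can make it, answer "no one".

Bashir: free for 12:35-13:05. Luca: not fully free for 12:35-13:05. Jamal: not fully free for 12:35-13:05. Jun: free for 12:35-13:05.

Jamal, Luca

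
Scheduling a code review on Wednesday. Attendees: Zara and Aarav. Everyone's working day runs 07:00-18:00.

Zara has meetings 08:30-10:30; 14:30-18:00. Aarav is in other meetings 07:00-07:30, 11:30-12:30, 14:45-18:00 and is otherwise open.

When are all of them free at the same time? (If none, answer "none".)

07:30-08:30, 10:30-11:30, 12:30-14:30

Zara free: 07:00-08:30, 10:30-14:30 (invert busy blocks within the working day).
Aarav free: 07:30-11:30, 12:30-14:45 (invert busy blocks within the working day).
Zara ∩ Aarav: 07:30-08:30, 10:30-11:30, 12:30-14:30.
Those are the intersection windows.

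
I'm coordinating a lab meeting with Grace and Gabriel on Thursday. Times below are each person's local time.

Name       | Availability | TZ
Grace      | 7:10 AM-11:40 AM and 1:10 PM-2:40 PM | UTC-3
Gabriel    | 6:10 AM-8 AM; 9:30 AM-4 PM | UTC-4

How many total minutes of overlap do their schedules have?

270

Grace in UTC: 10:10-14:40, 16:10-17:40 (add 3h to convert from UTC-3).
Gabriel in UTC: 10:10-12:00, 13:30-20:00 (add 4h to convert from UTC-4).
Grace ∩ Gabriel: 10:10-12:00, 13:30-14:40, 16:10-17:40.
Summing the common windows: 110 + 70 + 90 = 270 minutes.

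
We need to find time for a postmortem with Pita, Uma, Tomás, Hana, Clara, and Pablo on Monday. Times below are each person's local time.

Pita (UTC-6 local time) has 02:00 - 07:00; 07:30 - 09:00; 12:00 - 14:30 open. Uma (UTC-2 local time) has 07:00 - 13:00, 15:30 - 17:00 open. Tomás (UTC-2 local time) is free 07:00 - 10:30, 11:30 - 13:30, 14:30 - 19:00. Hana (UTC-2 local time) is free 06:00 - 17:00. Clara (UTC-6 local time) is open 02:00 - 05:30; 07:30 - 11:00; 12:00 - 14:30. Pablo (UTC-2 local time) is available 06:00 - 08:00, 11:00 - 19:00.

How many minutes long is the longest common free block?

Pita in UTC: 08:00-13:00, 13:30-15:00, 18:00-20:30 (add 6h to convert from UTC-6).
Uma in UTC: 09:00-15:00, 17:30-19:00 (add 2h to convert from UTC-2).
Tomás in UTC: 09:00-12:30, 13:30-15:30, 16:30-21:00 (add 2h to convert from UTC-2).
Hana in UTC: 08:00-19:00 (add 2h to convert from UTC-2).
Clara in UTC: 08:00-11:30, 13:30-17:00, 18:00-20:30 (add 6h to convert from UTC-6).
Pablo in UTC: 08:00-10:00, 13:00-21:00 (add 2h to convert from UTC-2).
Pita ∩ Uma: 09:00-13:00, 13:30-15:00, 18:00-19:00.
Pita ∩ Uma ∩ Tomás: 09:00-12:30, 13:30-15:00, 18:00-19:00.
Pita ∩ Uma ∩ Tomás ∩ Hana: 09:00-12:30, 13:30-15:00, 18:00-19:00.
Pita ∩ Uma ∩ Tomás ∩ Hana ∩ Clara: 09:00-11:30, 13:30-15:00, 18:00-19:00.
Pita ∩ Uma ∩ Tomás ∩ Hana ∩ Clara ∩ Pablo: 09:00-10:00, 13:30-15:00, 18:00-19:00.
Those are the intersection windows.
The longest is 13:30-15:00 at 90 minutes.

90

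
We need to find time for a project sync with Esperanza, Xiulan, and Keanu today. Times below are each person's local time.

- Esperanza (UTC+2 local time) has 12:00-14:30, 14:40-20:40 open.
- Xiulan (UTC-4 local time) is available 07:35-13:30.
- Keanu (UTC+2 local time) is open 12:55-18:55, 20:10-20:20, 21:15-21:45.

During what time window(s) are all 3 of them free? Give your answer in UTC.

11:35-12:30, 12:40-16:55

Esperanza in UTC: 10:00-12:30, 12:40-18:40 (subtract 2h to convert from UTC+2).
Xiulan in UTC: 11:35-17:30 (add 4h to convert from UTC-4).
Keanu in UTC: 10:55-16:55, 18:10-18:20, 19:15-19:45 (subtract 2h to convert from UTC+2).
Esperanza ∩ Xiulan: 11:35-12:30, 12:40-17:30.
Esperanza ∩ Xiulan ∩ Keanu: 11:35-12:30, 12:40-16:55.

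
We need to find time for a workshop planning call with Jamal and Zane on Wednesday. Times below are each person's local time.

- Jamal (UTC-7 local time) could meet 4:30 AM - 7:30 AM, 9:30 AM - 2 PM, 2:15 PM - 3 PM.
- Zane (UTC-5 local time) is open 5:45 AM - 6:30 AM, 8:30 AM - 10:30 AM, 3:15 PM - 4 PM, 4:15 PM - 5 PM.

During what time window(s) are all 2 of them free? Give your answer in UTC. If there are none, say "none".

13:30-14:30, 20:15-21:00, 21:15-22:00

Jamal in UTC: 11:30-14:30, 16:30-21:00, 21:15-22:00 (add 7h to convert from UTC-7).
Zane in UTC: 10:45-11:30, 13:30-15:30, 20:15-21:00, 21:15-22:00 (add 5h to convert from UTC-5).
Jamal ∩ Zane: 13:30-14:30, 20:15-21:00, 21:15-22:00.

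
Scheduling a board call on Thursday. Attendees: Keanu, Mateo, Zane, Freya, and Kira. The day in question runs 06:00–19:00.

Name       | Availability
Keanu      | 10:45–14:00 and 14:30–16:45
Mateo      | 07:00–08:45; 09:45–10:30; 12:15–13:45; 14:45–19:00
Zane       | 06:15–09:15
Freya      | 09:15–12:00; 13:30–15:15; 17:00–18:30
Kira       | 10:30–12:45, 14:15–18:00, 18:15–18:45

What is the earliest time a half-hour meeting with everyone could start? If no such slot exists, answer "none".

Keanu ∩ Mateo: 12:15-13:45, 14:45-16:45.
Keanu ∩ Mateo ∩ Zane: ∅.
Keanu ∩ Mateo ∩ Zane ∩ Freya: ∅.
Keanu ∩ Mateo ∩ Zane ∩ Freya ∩ Kira: ∅.
There is no time when everyone is free.
No common window is at least 30 minutes long.

none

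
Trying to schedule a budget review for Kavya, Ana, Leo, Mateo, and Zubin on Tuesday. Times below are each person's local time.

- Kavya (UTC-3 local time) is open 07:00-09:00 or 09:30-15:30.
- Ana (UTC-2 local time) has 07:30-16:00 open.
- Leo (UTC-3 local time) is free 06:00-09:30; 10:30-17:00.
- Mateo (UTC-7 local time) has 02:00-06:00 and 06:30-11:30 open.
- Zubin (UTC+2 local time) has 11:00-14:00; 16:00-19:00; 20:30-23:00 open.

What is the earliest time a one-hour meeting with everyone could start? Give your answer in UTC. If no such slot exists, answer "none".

Kavya in UTC: 10:00-12:00, 12:30-18:30 (add 3h to convert from UTC-3).
Ana in UTC: 09:30-18:00 (add 2h to convert from UTC-2).
Leo in UTC: 09:00-12:30, 13:30-20:00 (add 3h to convert from UTC-3).
Mateo in UTC: 09:00-13:00, 13:30-18:30 (add 7h to convert from UTC-7).
Zubin in UTC: 09:00-12:00, 14:00-17:00, 18:30-21:00 (subtract 2h to convert from UTC+2).
Kavya ∩ Ana: 10:00-12:00, 12:30-18:00.
Kavya ∩ Ana ∩ Leo: 10:00-12:00, 13:30-18:00.
Kavya ∩ Ana ∩ Leo ∩ Mateo: 10:00-12:00, 13:30-18:00.
Kavya ∩ Ana ∩ Leo ∩ Mateo ∩ Zubin: 10:00-12:00, 14:00-17:00.
The first common window of at least 60 minutes is 10:00-12:00, so the earliest start is 10:00.

10:00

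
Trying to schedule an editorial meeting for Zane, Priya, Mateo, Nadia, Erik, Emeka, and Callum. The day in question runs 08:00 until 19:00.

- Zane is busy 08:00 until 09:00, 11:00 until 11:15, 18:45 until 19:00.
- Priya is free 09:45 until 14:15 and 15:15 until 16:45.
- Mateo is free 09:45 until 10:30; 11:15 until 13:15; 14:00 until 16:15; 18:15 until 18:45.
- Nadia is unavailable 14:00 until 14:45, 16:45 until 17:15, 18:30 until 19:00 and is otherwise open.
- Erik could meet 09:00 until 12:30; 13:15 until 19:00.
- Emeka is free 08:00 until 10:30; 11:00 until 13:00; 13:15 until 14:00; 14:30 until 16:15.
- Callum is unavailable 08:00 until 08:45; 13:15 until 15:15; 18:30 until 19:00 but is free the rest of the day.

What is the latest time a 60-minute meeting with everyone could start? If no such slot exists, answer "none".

Zane free: 09:00-11:00, 11:15-18:45 (invert busy blocks within the working day).
Priya free: 09:45-14:15, 15:15-16:45.
Mateo free: 09:45-10:30, 11:15-13:15, 14:00-16:15, 18:15-18:45.
Nadia free: 08:00-14:00, 14:45-16:45, 17:15-18:30 (invert busy blocks within the working day).
Erik free: 09:00-12:30, 13:15-19:00.
Emeka free: 08:00-10:30, 11:00-13:00, 13:15-14:00, 14:30-16:15.
Callum free: 08:45-13:15, 15:15-18:30 (invert busy blocks within the working day).
Zane ∩ Priya: 09:45-11:00, 11:15-14:15, 15:15-16:45.
Zane ∩ Priya ∩ Mateo: 09:45-10:30, 11:15-13:15, 14:00-14:15, 15:15-16:15.
Zane ∩ Priya ∩ Mateo ∩ Nadia: 09:45-10:30, 11:15-13:15, 15:15-16:15.
Zane ∩ Priya ∩ Mateo ∩ Nadia ∩ Erik: 09:45-10:30, 11:15-12:30, 15:15-16:15.
Zane ∩ Priya ∩ Mateo ∩ Nadia ∩ Erik ∩ Emeka: 09:45-10:30, 11:15-12:30, 15:15-16:15.
Zane ∩ Priya ∩ Mateo ∩ Nadia ∩ Erik ∩ Emeka ∩ Callum: 09:45-10:30, 11:15-12:30, 15:15-16:15.
The last common window of at least 60 minutes is 15:15-16:15; a 60-minute meeting can start as late as 15:15 and still end by 16:15.

15:15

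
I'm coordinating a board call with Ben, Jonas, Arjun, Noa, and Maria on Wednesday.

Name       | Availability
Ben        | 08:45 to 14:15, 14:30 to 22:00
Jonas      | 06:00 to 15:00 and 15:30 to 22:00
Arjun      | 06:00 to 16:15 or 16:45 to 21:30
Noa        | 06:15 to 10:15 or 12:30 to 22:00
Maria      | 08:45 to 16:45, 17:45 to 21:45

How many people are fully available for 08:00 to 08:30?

3

Jonas, Arjun, and Noa can make the full 08:00-08:30 slot — that's 3.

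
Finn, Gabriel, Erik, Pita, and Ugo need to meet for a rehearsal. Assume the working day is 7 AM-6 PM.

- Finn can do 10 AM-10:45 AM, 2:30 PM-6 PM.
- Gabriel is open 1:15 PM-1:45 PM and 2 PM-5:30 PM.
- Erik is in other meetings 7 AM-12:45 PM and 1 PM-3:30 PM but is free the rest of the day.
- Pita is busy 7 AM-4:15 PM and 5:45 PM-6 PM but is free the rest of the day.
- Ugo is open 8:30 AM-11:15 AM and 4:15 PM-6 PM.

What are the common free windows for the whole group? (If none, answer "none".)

Finn free: 10:00-10:45, 14:30-18:00.
Gabriel free: 13:15-13:45, 14:00-17:30.
Erik free: 12:45-13:00, 15:30-18:00 (invert busy blocks within the working day).
Pita free: 16:15-17:45 (invert busy blocks within the working day).
Ugo free: 08:30-11:15, 16:15-18:00.
Finn ∩ Gabriel: 14:30-17:30.
Finn ∩ Gabriel ∩ Erik: 15:30-17:30.
Finn ∩ Gabriel ∩ Erik ∩ Pita: 16:15-17:30.
Finn ∩ Gabriel ∩ Erik ∩ Pita ∩ Ugo: 16:15-17:30.
So the common availability across everyone is 16:15-17:30.

16:15-17:30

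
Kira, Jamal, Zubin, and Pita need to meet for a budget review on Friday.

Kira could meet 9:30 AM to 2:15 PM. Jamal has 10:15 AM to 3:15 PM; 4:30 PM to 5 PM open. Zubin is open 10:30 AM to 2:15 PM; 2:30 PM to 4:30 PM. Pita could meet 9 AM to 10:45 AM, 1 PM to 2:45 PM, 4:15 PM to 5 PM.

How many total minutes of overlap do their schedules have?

Kira ∩ Jamal: 10:15-14:15.
Kira ∩ Jamal ∩ Zubin: 10:30-14:15.
Kira ∩ Jamal ∩ Zubin ∩ Pita: 10:30-10:45, 13:00-14:15.
So the common availability across everyone is 10:30-10:45, 13:00-14:15.
Summing the common windows: 15 + 75 = 90 minutes.

90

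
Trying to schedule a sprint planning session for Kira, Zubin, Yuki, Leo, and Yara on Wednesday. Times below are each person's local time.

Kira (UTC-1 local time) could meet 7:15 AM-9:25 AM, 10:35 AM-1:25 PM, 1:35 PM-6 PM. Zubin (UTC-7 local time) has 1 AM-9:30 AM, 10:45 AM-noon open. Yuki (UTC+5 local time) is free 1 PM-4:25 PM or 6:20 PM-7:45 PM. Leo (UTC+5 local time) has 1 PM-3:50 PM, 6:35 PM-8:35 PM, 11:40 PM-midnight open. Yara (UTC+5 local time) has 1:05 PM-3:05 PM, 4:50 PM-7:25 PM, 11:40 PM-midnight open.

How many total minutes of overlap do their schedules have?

Kira in UTC: 08:15-10:25, 11:35-14:25, 14:35-19:00 (add 1h to convert from UTC-1).
Zubin in UTC: 08:00-16:30, 17:45-19:00 (add 7h to convert from UTC-7).
Yuki in UTC: 08:00-11:25, 13:20-14:45 (subtract 5h to convert from UTC+5).
Leo in UTC: 08:00-10:50, 13:35-15:35, 18:40-19:00 (subtract 5h to convert from UTC+5).
Yara in UTC: 08:05-10:05, 11:50-14:25, 18:40-19:00 (subtract 5h to convert from UTC+5).
Kira ∩ Zubin: 08:15-10:25, 11:35-14:25, 14:35-16:30, 17:45-19:00.
Kira ∩ Zubin ∩ Yuki: 08:15-10:25, 13:20-14:25, 14:35-14:45.
Kira ∩ Zubin ∩ Yuki ∩ Leo: 08:15-10:25, 13:35-14:25, 14:35-14:45.
Kira ∩ Zubin ∩ Yuki ∩ Leo ∩ Yara: 08:15-10:05, 13:35-14:25.
Those are the intersection windows.
Summing the common windows: 110 + 50 = 160 minutes.

160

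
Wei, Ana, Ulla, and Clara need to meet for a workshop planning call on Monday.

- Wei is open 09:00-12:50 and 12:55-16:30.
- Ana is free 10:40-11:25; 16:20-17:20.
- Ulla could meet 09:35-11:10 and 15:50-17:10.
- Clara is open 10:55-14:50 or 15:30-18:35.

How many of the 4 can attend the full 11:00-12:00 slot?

2

Wei and Clara can make the full 11:00-12:00 slot — that's 2.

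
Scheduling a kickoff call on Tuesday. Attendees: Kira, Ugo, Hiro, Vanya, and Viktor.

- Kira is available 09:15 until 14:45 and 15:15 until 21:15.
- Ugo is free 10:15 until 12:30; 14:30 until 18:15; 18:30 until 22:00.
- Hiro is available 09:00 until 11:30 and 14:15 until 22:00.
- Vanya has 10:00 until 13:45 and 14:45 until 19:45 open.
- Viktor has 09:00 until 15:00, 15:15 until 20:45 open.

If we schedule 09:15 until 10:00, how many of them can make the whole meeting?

Kira, Hiro, and Viktor can make the full 09:15-10:00 slot — that's 3.

3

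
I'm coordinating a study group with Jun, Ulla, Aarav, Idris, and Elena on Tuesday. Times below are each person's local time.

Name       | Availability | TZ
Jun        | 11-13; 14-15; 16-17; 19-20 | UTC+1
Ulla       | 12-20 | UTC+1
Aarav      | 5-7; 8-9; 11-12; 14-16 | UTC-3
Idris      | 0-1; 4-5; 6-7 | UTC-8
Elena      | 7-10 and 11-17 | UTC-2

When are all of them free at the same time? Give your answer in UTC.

Jun in UTC: 10:00-12:00, 13:00-14:00, 15:00-16:00, 18:00-19:00 (subtract 1h to convert from UTC+1).
Ulla in UTC: 11:00-19:00 (subtract 1h to convert from UTC+1).
Aarav in UTC: 08:00-10:00, 11:00-12:00, 14:00-15:00, 17:00-19:00 (add 3h to convert from UTC-3).
Idris in UTC: 08:00-09:00, 12:00-13:00, 14:00-15:00 (add 8h to convert from UTC-8).
Elena in UTC: 09:00-12:00, 13:00-19:00 (add 2h to convert from UTC-2).
Jun ∩ Ulla: 11:00-12:00, 13:00-14:00, 15:00-16:00, 18:00-19:00.
Jun ∩ Ulla ∩ Aarav: 11:00-12:00, 18:00-19:00.
Jun ∩ Ulla ∩ Aarav ∩ Idris: ∅.
Jun ∩ Ulla ∩ Aarav ∩ Idris ∩ Elena: ∅.
There is no time when everyone is free.

none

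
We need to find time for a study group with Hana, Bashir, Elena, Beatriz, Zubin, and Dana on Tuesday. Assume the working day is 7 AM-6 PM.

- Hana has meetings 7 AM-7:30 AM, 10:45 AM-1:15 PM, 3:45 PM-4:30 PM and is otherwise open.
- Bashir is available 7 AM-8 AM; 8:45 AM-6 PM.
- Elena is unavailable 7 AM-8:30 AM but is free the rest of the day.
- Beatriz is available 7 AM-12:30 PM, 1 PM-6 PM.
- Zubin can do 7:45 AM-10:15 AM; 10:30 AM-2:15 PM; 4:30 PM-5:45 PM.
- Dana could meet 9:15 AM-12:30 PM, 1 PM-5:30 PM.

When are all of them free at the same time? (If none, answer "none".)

Hana free: 07:30-10:45, 13:15-15:45, 16:30-18:00 (invert busy blocks within the working day).
Bashir free: 07:00-08:00, 08:45-18:00.
Elena free: 08:30-18:00 (invert busy blocks within the working day).
Beatriz free: 07:00-12:30, 13:00-18:00.
Zubin free: 07:45-10:15, 10:30-14:15, 16:30-17:45.
Dana free: 09:15-12:30, 13:00-17:30.
Hana ∩ Bashir: 07:30-08:00, 08:45-10:45, 13:15-15:45, 16:30-18:00.
Hana ∩ Bashir ∩ Elena: 08:45-10:45, 13:15-15:45, 16:30-18:00.
Hana ∩ Bashir ∩ Elena ∩ Beatriz: 08:45-10:45, 13:15-15:45, 16:30-18:00.
Hana ∩ Bashir ∩ Elena ∩ Beatriz ∩ Zubin: 08:45-10:15, 10:30-10:45, 13:15-14:15, 16:30-17:45.
Hana ∩ Bashir ∩ Elena ∩ Beatriz ∩ Zubin ∩ Dana: 09:15-10:15, 10:30-10:45, 13:15-14:15, 16:30-17:30.

09:15-10:15, 10:30-10:45, 13:15-14:15, 16:30-17:30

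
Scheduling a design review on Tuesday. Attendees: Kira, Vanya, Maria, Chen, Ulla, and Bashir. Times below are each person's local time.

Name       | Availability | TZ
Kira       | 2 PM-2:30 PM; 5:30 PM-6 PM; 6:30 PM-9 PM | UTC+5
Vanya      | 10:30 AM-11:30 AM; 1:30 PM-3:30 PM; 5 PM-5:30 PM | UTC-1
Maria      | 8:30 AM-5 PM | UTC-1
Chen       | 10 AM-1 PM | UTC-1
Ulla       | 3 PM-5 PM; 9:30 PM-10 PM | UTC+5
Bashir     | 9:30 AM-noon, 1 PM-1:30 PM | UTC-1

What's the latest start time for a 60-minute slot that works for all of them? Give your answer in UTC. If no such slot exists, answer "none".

Kira in UTC: 09:00-09:30, 12:30-13:00, 13:30-16:00 (subtract 5h to convert from UTC+5).
Vanya in UTC: 11:30-12:30, 14:30-16:30, 18:00-18:30 (add 1h to convert from UTC-1).
Maria in UTC: 09:30-18:00 (add 1h to convert from UTC-1).
Chen in UTC: 11:00-14:00 (add 1h to convert from UTC-1).
Ulla in UTC: 10:00-12:00, 16:30-17:00 (subtract 5h to convert from UTC+5).
Bashir in UTC: 10:30-13:00, 14:00-14:30 (add 1h to convert from UTC-1).
Kira ∩ Vanya: 14:30-16:00.
Kira ∩ Vanya ∩ Maria: 14:30-16:00.
Kira ∩ Vanya ∩ Maria ∩ Chen: ∅.
Kira ∩ Vanya ∩ Maria ∩ Chen ∩ Ulla: ∅.
Kira ∩ Vanya ∩ Maria ∩ Chen ∩ Ulla ∩ Bashir: ∅.
There is no time when everyone is free.
No common window is at least 60 minutes long.

none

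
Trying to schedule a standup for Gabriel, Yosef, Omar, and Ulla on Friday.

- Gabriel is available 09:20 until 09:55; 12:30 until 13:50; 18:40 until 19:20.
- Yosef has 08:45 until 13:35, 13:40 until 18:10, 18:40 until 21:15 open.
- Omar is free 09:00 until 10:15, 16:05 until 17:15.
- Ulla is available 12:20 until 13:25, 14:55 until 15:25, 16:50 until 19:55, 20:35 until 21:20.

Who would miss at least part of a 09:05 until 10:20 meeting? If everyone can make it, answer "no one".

Gabriel, Omar, Ulla

Gabriel: not fully free for 09:05-10:20. Yosef: free for 09:05-10:20. Omar: not fully free for 09:05-10:20. Ulla: not fully free for 09:05-10:20.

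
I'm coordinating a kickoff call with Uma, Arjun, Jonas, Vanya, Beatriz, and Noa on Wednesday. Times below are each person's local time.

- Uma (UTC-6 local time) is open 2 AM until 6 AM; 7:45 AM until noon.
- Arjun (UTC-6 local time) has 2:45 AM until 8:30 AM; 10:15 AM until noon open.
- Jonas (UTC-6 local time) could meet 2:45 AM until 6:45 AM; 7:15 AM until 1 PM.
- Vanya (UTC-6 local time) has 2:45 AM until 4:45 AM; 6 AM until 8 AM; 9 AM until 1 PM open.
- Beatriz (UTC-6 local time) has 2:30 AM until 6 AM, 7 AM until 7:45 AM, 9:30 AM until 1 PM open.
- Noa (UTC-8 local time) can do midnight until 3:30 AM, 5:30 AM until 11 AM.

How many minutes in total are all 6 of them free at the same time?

225

Uma in UTC: 08:00-12:00, 13:45-18:00 (add 6h to convert from UTC-6).
Arjun in UTC: 08:45-14:30, 16:15-18:00 (add 6h to convert from UTC-6).
Jonas in UTC: 08:45-12:45, 13:15-19:00 (add 6h to convert from UTC-6).
Vanya in UTC: 08:45-10:45, 12:00-14:00, 15:00-19:00 (add 6h to convert from UTC-6).
Beatriz in UTC: 08:30-12:00, 13:00-13:45, 15:30-19:00 (add 6h to convert from UTC-6).
Noa in UTC: 08:00-11:30, 13:30-19:00 (add 8h to convert from UTC-8).
Uma ∩ Arjun: 08:45-12:00, 13:45-14:30, 16:15-18:00.
Uma ∩ Arjun ∩ Jonas: 08:45-12:00, 13:45-14:30, 16:15-18:00.
Uma ∩ Arjun ∩ Jonas ∩ Vanya: 08:45-10:45, 13:45-14:00, 16:15-18:00.
Uma ∩ Arjun ∩ Jonas ∩ Vanya ∩ Beatriz: 08:45-10:45, 16:15-18:00.
Uma ∩ Arjun ∩ Jonas ∩ Vanya ∩ Beatriz ∩ Noa: 08:45-10:45, 16:15-18:00.
Those are the intersection windows.
Summing the common windows: 120 + 105 = 225 minutes.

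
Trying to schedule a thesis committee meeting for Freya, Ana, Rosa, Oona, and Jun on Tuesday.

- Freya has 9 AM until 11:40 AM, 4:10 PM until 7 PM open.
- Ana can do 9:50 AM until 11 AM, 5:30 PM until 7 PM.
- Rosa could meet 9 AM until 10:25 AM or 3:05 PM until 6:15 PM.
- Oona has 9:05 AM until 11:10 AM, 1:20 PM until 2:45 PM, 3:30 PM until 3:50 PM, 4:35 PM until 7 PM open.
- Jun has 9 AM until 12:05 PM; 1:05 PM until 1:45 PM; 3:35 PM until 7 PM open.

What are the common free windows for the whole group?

09:50-10:25, 17:30-18:15

Freya ∩ Ana: 09:50-11:00, 17:30-19:00.
Freya ∩ Ana ∩ Rosa: 09:50-10:25, 17:30-18:15.
Freya ∩ Ana ∩ Rosa ∩ Oona: 09:50-10:25, 17:30-18:15.
Freya ∩ Ana ∩ Rosa ∩ Oona ∩ Jun: 09:50-10:25, 17:30-18:15.
So the common availability across everyone is 09:50-10:25, 17:30-18:15.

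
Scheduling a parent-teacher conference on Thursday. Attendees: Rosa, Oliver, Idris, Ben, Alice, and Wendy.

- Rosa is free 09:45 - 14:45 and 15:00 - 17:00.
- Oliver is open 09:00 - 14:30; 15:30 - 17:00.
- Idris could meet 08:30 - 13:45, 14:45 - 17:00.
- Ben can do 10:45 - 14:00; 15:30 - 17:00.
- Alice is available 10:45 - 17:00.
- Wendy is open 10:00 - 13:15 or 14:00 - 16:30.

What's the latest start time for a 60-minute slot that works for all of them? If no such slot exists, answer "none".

Rosa ∩ Oliver: 09:45-14:30, 15:30-17:00.
Rosa ∩ Oliver ∩ Idris: 09:45-13:45, 15:30-17:00.
Rosa ∩ Oliver ∩ Idris ∩ Ben: 10:45-13:45, 15:30-17:00.
Rosa ∩ Oliver ∩ Idris ∩ Ben ∩ Alice: 10:45-13:45, 15:30-17:00.
Rosa ∩ Oliver ∩ Idris ∩ Ben ∩ Alice ∩ Wendy: 10:45-13:15, 15:30-16:30.
The last common window of at least 60 minutes is 15:30-16:30; a 60-minute meeting can start as late as 15:30 and still end by 16:30.

15:30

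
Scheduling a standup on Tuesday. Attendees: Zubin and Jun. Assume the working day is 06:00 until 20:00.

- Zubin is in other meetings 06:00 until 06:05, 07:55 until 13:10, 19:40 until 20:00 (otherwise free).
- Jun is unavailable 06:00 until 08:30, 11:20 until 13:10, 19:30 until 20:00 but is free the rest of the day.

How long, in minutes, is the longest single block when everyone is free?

380

Zubin free: 06:05-07:55, 13:10-19:40 (invert busy blocks within the working day).
Jun free: 08:30-11:20, 13:10-19:30 (invert busy blocks within the working day).
Zubin ∩ Jun: 13:10-19:30.
Those are the intersection windows.
The longest is 13:10-19:30 at 380 minutes.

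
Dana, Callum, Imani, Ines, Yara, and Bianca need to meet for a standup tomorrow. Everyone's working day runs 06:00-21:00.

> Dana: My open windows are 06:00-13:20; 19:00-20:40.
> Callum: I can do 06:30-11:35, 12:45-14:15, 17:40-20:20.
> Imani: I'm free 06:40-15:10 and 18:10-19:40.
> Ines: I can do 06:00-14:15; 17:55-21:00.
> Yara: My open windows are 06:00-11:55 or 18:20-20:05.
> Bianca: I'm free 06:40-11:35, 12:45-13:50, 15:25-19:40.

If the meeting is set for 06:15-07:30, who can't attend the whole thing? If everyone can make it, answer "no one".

Bianca, Callum, Imani

Dana: free for 06:15-07:30. Callum: not fully free for 06:15-07:30. Imani: not fully free for 06:15-07:30. Ines: free for 06:15-07:30. Yara: free for 06:15-07:30. Bianca: not fully free for 06:15-07:30.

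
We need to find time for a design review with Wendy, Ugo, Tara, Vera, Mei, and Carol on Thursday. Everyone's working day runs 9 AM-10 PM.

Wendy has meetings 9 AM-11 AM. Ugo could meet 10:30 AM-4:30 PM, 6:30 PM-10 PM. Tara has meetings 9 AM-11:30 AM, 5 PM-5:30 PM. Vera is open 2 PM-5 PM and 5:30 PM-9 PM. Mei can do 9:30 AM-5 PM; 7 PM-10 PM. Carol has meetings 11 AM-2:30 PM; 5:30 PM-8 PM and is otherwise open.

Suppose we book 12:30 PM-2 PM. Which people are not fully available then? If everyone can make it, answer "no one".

Carol, Vera

Wendy free: 11:00-22:00 (invert busy blocks within the working day).
Ugo free: 10:30-16:30, 18:30-22:00.
Tara free: 11:30-17:00, 17:30-22:00 (invert busy blocks within the working day).
Vera free: 14:00-17:00, 17:30-21:00.
Mei free: 09:30-17:00, 19:00-22:00.
Carol free: 09:00-11:00, 14:30-17:30, 20:00-22:00 (invert busy blocks within the working day).
Wendy: free for 12:30-14:00. Ugo: free for 12:30-14:00. Tara: free for 12:30-14:00. Vera: not fully free for 12:30-14:00. Mei: free for 12:30-14:00. Carol: not fully free for 12:30-14:00.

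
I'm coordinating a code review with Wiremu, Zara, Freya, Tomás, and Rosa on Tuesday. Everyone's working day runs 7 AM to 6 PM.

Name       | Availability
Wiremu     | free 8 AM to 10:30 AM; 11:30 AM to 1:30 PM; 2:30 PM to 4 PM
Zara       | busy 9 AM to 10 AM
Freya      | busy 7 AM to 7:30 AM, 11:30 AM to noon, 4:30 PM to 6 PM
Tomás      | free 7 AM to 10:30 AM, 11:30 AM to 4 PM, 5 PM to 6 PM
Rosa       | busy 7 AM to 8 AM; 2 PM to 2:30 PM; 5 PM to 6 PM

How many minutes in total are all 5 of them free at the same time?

Wiremu free: 08:00-10:30, 11:30-13:30, 14:30-16:00.
Zara free: 07:00-09:00, 10:00-18:00 (invert busy blocks within the working day).
Freya free: 07:30-11:30, 12:00-16:30 (invert busy blocks within the working day).
Tomás free: 07:00-10:30, 11:30-16:00, 17:00-18:00.
Rosa free: 08:00-14:00, 14:30-17:00 (invert busy blocks within the working day).
Wiremu ∩ Zara: 08:00-09:00, 10:00-10:30, 11:30-13:30, 14:30-16:00.
Wiremu ∩ Zara ∩ Freya: 08:00-09:00, 10:00-10:30, 12:00-13:30, 14:30-16:00.
Wiremu ∩ Zara ∩ Freya ∩ Tomás: 08:00-09:00, 10:00-10:30, 12:00-13:30, 14:30-16:00.
Wiremu ∩ Zara ∩ Freya ∩ Tomás ∩ Rosa: 08:00-09:00, 10:00-10:30, 12:00-13:30, 14:30-16:00.
Summing the common windows: 60 + 30 + 90 + 90 = 270 minutes.

270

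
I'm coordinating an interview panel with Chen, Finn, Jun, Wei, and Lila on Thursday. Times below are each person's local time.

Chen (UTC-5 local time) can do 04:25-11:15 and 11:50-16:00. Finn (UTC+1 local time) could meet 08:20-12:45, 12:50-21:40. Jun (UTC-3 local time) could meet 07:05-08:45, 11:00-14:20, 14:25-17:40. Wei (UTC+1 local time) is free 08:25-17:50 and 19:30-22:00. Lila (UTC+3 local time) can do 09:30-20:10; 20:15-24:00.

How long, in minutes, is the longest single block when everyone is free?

Chen in UTC: 09:25-16:15, 16:50-21:00 (add 5h to convert from UTC-5).
Finn in UTC: 07:20-11:45, 11:50-20:40 (subtract 1h to convert from UTC+1).
Jun in UTC: 10:05-11:45, 14:00-17:20, 17:25-20:40 (add 3h to convert from UTC-3).
Wei in UTC: 07:25-16:50, 18:30-21:00 (subtract 1h to convert from UTC+1).
Lila in UTC: 06:30-17:10, 17:15-21:00 (subtract 3h to convert from UTC+3).
Chen ∩ Finn: 09:25-11:45, 11:50-16:15, 16:50-20:40.
Chen ∩ Finn ∩ Jun: 10:05-11:45, 14:00-16:15, 16:50-17:20, 17:25-20:40.
Chen ∩ Finn ∩ Jun ∩ Wei: 10:05-11:45, 14:00-16:15, 18:30-20:40.
Chen ∩ Finn ∩ Jun ∩ Wei ∩ Lila: 10:05-11:45, 14:00-16:15, 18:30-20:40.
So the common availability across everyone is 10:05-11:45, 14:00-16:15, 18:30-20:40.
The longest is 14:00-16:15 at 135 minutes.

135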